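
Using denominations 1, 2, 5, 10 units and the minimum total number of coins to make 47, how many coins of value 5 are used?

Greedy: take as many of the largest coin as possible, then repeat with the remainder.
47 = 4×10 + 1×5 + 1×2
Count of 5: 1

1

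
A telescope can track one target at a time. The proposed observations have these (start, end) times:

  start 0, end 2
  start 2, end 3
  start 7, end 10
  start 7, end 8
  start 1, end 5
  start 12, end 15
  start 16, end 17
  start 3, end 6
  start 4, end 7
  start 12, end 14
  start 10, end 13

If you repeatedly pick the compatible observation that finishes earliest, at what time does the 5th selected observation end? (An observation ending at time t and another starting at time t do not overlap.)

Sorted by end: (0,2)  (2,3)  (1,5)  (3,6)  (4,7)  (7,8)  (7,10)  (10,13)  (12,14)  (12,15)  (16,17)
take (0,2); take (2,3); skip (1,5); take (3,6); take (7,8); take (10,13); skip (12,15); take (16,17).
Selected: (0,2) (2,3) (3,6) (7,8) (10,13) (16,17)

13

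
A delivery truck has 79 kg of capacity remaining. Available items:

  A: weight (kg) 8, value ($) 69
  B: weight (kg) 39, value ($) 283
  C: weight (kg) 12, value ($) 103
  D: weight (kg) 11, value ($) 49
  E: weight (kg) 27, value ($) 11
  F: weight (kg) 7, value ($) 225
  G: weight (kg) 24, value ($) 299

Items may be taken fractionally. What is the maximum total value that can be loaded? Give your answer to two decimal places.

Greedy by value/weight ratio, highest first.
Ratios (sorted): F 32.14, G 12.46, A 8.62, C 8.58, B 7.26, D 4.45, E 0.41
take F (7 @ 225); take G (24 @ 299); take A (8 @ 69); take C (12 @ 103); take 28/39 of B → 203.18. Capacity used 79/79.
Total value = 899.18

899.18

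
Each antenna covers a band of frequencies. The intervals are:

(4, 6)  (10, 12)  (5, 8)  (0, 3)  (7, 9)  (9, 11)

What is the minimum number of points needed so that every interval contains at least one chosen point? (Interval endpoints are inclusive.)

4

Sorted: [0,3] [4,6] [5,8] [7,9] [9,11] [10,12]
{[0,3]} hit by 3; {[4,6],[5,8]} hit by 6; {[7,9],[9,11]} hit by 9; {[10,12]} hit by 12.
Points: 3, 6, 9, 12 (4 total).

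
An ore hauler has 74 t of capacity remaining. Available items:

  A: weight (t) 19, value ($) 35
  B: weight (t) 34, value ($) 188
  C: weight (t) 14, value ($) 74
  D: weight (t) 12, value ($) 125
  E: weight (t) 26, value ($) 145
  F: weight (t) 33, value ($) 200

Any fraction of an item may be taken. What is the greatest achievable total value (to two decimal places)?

Sort by value per unit weight and fill in that order.
Order: D (125/12=10.42) > F (200/33=6.06) > E (145/26=5.58) > B (188/34=5.53) > C (74/14=5.29) > A (35/19=1.84)
Fill: take D (12 @ 125) → take F (33 @ 200) → take E (26 @ 145) → take 3/34 of B → 16.59; 74/74 used.
Total value = 486.59

486.59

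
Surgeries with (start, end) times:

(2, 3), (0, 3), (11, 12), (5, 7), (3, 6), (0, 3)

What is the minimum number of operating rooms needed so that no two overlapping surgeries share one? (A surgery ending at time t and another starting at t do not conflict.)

3

starts: [0, 0, 2, 3, 5, 11]
ends:   [3, 3, 3, 6, 7, 12]
s0→1 s0→2 s2→3  — peak 3.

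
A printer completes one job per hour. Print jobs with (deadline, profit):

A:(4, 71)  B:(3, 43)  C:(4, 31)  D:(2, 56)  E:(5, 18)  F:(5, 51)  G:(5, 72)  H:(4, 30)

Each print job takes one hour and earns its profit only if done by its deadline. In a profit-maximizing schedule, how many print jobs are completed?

Take jobs in profit order; each goes to the latest open slot no later than its deadline.
Profit order: G=72 A=71 D=56 F=51 B=43 C=31 H=30 E=18
Assign: G→slot 5, A→slot 4, D→slot 2, F→slot 3, B→slot 1, C skipped, H skipped, E skipped.
Slots: [1:B] [2:D] [3:F] [4:A] [5:G]
5 of 8 scheduled.

5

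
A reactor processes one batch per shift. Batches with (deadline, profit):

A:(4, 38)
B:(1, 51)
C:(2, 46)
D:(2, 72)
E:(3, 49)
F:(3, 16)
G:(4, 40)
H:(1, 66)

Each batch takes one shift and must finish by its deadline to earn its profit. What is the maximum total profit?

By profit: D(d2,72), H(d1,66), B(d1,51), E(d3,49), C(d2,46), G(d4,40), A(d4,38), F(d3,16)
D→slot 2; H→slot 1; B skipped; E→slot 3; C skipped; G→slot 4; A skipped; F skipped.
Profit = 66 + 72 + 49 + 40 = 227

227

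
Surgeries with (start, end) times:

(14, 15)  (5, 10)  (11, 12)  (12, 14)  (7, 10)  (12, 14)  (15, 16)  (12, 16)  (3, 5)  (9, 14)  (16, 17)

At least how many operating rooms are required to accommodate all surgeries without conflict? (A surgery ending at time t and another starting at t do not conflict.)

The answer is the maximum number of intervals overlapping at any instant.
Events (time:±→running): 3:+→1 5:-→0 5:+→1 7:+→2 9:+→3 10:-→2 10:-→1 11:+→2 12:-→1 12:+→2 12:+→3 12:+→4 … peak 4.

4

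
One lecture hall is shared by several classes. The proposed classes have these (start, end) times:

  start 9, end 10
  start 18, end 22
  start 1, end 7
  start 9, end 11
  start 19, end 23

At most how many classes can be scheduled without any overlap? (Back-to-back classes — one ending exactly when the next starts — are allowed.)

3

Order by finish time; keep every interval that doesn't clash with the previous kept one.
By end time: (1,7), (9,10), (9,11), (18,22), (19,23).
Pick (1,7); next start ≥ 7 → (9,10); next start ≥ 10 → (18,22).
Selected 3 classes.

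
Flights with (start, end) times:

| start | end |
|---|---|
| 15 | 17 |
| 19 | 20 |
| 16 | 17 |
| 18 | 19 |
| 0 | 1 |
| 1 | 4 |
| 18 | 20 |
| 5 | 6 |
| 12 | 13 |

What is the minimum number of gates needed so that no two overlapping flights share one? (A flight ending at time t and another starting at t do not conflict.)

starts: [0, 1, 5, 12, 15, 16, 18, 18, 19]
ends:   [1, 4, 6, 13, 17, 17, 19, 20, 20]
s0→1 e1→0 s1→1 e4→0 s5→1 e6→0 s12→1 e13→0 s15→1 s16→2  — peak 2.

2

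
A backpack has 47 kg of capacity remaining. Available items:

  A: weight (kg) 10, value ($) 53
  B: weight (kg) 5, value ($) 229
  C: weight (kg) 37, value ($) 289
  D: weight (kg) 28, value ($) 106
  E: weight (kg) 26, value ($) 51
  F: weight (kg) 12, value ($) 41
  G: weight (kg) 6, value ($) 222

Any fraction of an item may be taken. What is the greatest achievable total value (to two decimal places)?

Greedy by value/weight ratio, highest first.
Ratios (sorted): B 45.80, G 37.00, C 7.81, A 5.30, D 3.79, F 3.42, E 1.96
take B (5 @ 229); take G (6 @ 222); take 36/37 of C → 281.19. Capacity used 47/47.
Total value = 732.19

732.19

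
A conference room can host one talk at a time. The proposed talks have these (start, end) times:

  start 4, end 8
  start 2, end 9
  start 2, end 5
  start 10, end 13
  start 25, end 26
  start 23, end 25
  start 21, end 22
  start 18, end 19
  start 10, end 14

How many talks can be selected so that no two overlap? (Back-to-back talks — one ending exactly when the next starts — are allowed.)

6

Sort by end time and greedily take each interval whose start is ≥ the last chosen end.
By end time: (2,5), (4,8), (2,9), (10,13), (10,14), (18,19), (21,22), (23,25), (25,26).
Pick (2,5); next start ≥ 5 → (10,13); next start ≥ 13 → (18,19); next start ≥ 19 → (21,22); next start ≥ 22 → (23,25); next start ≥ 25 → (25,26).
Selected 6 talks.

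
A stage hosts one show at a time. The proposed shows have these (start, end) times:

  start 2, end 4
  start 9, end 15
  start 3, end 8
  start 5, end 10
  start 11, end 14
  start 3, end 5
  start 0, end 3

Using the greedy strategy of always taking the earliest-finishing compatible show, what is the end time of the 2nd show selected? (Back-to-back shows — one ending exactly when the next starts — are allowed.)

5

Order by finish time; keep every interval that doesn't clash with the previous kept one.
By end time: (0,3), (2,4), (3,5), (3,8), (5,10), (11,14), (9,15).
Pick (0,3); next start ≥ 3 → (3,5); next start ≥ 5 → (5,10); next start ≥ 10 → (11,14).
Selected: (0,3) (3,5) (5,10) (11,14)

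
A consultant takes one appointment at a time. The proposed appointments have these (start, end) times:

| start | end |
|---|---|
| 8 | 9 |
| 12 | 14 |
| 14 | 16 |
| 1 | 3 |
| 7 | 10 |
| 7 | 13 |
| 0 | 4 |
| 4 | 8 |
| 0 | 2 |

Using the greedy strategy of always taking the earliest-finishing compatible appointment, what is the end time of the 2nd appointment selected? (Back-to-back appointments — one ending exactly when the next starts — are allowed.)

Sort by end time and greedily take each interval whose start is ≥ the last chosen end.
Sorted by end: (0,2)  (1,3)  (0,4)  (4,8)  (8,9)  (7,10)  (7,13)  (12,14)  (14,16)
take (0,2); skip (0,4); take (4,8); take (8,9); skip (7,10); skip (7,13); take (12,14); take (14,16).
Selected: (0,2) (4,8) (8,9) (12,14) (14,16)

8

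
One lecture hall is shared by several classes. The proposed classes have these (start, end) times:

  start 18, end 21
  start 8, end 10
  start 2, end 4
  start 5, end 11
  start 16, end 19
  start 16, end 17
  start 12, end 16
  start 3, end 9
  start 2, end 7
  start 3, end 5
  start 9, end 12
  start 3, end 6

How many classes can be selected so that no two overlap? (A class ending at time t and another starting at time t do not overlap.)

5

Order by finish time; keep every interval that doesn't clash with the previous kept one.
Sorted by end: (2,4)  (3,5)  (3,6)  (2,7)  (3,9)  (8,10)  (5,11)  (9,12)  (12,16)  (16,17)  (16,19)  (18,21)
take (2,4); skip (3,9); take (8,10); take (12,16); take (16,17); take (18,21).
Selected 5 classes.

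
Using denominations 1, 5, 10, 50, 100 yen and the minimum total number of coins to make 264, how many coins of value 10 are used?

1

264 − 2×100→64 − 1×50→14 − 1×10→4 − 4×1→0
Count of 10: 1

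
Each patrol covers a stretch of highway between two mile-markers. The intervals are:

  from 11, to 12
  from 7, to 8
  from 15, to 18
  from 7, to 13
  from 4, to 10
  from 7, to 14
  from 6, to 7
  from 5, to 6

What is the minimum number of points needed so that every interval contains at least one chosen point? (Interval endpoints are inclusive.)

4

By right end: [5,6]  [6,7]  [7,8]  [4,10]  [11,12]  [7,13]  [7,14]  [15,18]
[5,6] uncovered → point at 6; [7,8] uncovered → point at 8; [11,12] uncovered → point at 12; [15,18] uncovered → point at 18.
Points: 6, 8, 12, 18 (4 total).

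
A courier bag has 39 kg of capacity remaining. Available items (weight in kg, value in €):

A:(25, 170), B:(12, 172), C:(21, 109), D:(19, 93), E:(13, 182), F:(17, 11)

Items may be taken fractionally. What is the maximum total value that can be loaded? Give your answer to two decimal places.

449.20

Order: B (172/12=14.33) > E (182/13=14.00) > A (170/25=6.80) > C (109/21=5.19) > D (93/19=4.89) > F (11/17=0.65)
Fill: take B (12 @ 172) → take E (13 @ 182) → take 14/25 of A → 95.20; 39/39 used.
Total value = 449.20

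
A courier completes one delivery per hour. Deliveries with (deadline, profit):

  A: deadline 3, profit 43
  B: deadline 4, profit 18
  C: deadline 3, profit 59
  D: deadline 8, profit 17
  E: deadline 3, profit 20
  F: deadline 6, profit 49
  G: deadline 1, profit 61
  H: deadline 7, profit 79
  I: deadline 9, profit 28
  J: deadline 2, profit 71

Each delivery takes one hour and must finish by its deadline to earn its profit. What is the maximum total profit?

382

By profit: H(d7,79), J(d2,71), G(d1,61), C(d3,59), F(d6,49), A(d3,43), I(d9,28), E(d3,20), B(d4,18), D(d8,17)
H→slot 7; J→slot 2; G→slot 1; C→slot 3; F→slot 6; A skipped; I→slot 9; E skipped; B→slot 4; D→slot 8.
Profit = 61 + 71 + 59 + 18 + 49 + 79 + 17 + 28 = 382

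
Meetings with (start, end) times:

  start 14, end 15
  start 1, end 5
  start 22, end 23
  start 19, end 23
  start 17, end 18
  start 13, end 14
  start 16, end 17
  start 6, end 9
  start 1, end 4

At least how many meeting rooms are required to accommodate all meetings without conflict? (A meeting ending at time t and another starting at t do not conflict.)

2

starts: [1, 1, 6, 13, 14, 16, 17, 19, 22]
ends:   [4, 5, 9, 14, 15, 17, 18, 23, 23]
s1→1 s1→2  — peak 2.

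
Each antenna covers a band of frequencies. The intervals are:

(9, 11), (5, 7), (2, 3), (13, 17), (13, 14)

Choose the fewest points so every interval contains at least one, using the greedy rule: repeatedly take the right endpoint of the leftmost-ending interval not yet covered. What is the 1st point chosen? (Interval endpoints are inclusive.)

3

Sort by right endpoint; whenever an interval is uncovered, place a point at its right end.
By right end: [2,3]  [5,7]  [9,11]  [13,14]  [13,17]
[2,3] uncovered → point at 3; [5,7] uncovered → point at 7; [9,11] uncovered → point at 11; [13,14] uncovered → point at 14.
Points: 3, 7, 11, 14 (4 total).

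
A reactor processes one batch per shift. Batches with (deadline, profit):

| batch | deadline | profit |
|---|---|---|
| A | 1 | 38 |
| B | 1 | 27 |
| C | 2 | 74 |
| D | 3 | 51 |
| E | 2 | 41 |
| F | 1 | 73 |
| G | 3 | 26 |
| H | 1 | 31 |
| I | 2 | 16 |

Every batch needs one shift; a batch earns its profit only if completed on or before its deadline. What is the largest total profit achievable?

Sort by profit descending; place each in the latest free slot ≤ its deadline.
By profit: C(d2,74), F(d1,73), D(d3,51), E(d2,41), A(d1,38), H(d1,31), B(d1,27), G(d3,26), I(d2,16)
C→slot 2; F→slot 1; D→slot 3; E skipped; A skipped; H skipped; B skipped; G skipped; I skipped.
Profit = 73 + 74 + 51 = 198

198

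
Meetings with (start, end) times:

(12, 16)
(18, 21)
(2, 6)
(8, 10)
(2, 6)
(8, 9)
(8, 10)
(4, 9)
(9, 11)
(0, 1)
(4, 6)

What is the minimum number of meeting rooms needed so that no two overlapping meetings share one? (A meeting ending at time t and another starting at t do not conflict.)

starts: [0, 2, 2, 4, 4, 8, 8, 8, 9, 12, 18]
ends:   [1, 6, 6, 6, 9, 9, 10, 10, 11, 16, 21]
s0→1 e1→0 s2→1 s2→2 s4→3 s4→4  — peak 4.

4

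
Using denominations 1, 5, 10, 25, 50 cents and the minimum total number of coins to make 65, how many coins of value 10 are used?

Use the largest denomination that fits, subtract, and repeat.
65 − 1×50→15 − 1×10→5 − 1×5→0
Count of 10: 1

1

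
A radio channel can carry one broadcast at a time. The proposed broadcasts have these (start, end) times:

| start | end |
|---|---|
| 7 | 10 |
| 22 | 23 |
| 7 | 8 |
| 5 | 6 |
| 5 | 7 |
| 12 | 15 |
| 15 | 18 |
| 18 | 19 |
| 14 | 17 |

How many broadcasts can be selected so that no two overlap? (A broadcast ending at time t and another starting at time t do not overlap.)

6

Sorted by end: (5,6)  (5,7)  (7,8)  (7,10)  (12,15)  (14,17)  (15,18)  (18,19)  (22,23)
take (5,6); skip (5,7); take (7,8); skip (7,10); take (12,15); skip (14,17); take (15,18); take (18,19); take (22,23).
Selected 6 broadcasts.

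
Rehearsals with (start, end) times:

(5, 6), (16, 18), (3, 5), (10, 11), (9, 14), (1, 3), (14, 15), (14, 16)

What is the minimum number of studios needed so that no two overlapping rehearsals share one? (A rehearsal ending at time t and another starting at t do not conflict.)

Count concurrent intervals with a sweep; the peak is the room count.
starts: [1, 3, 5, 9, 10, 14, 14, 16]
ends:   [3, 5, 6, 11, 14, 15, 16, 18]
s1→1 e3→0 s3→1 e5→0 s5→1 e6→0 s9→1 s10→2  — peak 2.

2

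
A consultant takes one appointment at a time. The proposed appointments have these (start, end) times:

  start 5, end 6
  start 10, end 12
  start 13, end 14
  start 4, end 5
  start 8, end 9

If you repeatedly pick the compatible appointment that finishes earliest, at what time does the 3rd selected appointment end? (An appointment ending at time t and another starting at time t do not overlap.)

9

Order by finish time; keep every interval that doesn't clash with the previous kept one.
By end time: (4,5), (5,6), (8,9), (10,12), (13,14).
Pick (4,5); next start ≥ 5 → (5,6); next start ≥ 6 → (8,9); next start ≥ 9 → (10,12); next start ≥ 12 → (13,14).
Selected: (4,5) (5,6) (8,9) (10,12) (13,14)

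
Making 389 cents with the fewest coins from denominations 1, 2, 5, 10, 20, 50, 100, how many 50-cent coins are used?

Greedy: take as many of the largest coin as possible, then repeat with the remainder.
389 = 3×100 + 1×50 + 1×20 + 1×10 + 1×5 + 2×2
Count of 50: 1

1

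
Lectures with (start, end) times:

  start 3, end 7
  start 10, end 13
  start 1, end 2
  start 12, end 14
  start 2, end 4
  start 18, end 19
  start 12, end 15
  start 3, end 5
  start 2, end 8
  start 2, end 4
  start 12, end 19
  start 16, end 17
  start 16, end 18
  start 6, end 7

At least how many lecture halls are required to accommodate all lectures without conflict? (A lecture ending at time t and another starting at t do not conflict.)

5

The answer is the maximum number of intervals overlapping at any instant.
starts: [1, 2, 2, 2, 3, 3, 6, 10, 12, 12, 12, 16, 16, 18]
ends:   [2, 4, 4, 5, 7, 7, 8, 13, 14, 15, 17, 18, 19, 19]
s1→1 e2→0 s2→1 s2→2 s2→3 s3→4 s3→5  — peak 5.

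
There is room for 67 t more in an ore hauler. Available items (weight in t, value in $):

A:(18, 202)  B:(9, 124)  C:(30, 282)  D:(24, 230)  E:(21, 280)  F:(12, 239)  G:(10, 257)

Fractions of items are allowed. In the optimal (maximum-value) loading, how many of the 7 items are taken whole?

Ratios (sorted): G 25.70, F 19.92, B 13.78, E 13.33, A 11.22, D 9.58, C 9.40
take G (10 @ 257); take F (12 @ 239); take B (9 @ 124); take E (21 @ 280); take 15/18 of A → 168.33. Capacity used 67/67.
4 item(s) taken whole; one partial (take 15/18 of A).

4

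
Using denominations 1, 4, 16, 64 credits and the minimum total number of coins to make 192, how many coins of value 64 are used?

3

192 = 3×64
Count of 64: 3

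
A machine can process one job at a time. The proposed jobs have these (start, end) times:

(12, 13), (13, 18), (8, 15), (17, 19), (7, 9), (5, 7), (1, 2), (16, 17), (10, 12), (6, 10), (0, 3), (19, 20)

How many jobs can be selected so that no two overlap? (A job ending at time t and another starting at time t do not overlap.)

Sorted by end: (1,2)  (0,3)  (5,7)  (7,9)  (6,10)  (10,12)  (12,13)  (8,15)  (16,17)  (13,18)  (17,19)  (19,20)
take (1,2); skip (0,3); take (5,7); take (7,9); skip (6,10); take (10,12); take (12,13); skip (8,15); take (16,17); take (17,19); take (19,20).
Selected 8 jobs.

8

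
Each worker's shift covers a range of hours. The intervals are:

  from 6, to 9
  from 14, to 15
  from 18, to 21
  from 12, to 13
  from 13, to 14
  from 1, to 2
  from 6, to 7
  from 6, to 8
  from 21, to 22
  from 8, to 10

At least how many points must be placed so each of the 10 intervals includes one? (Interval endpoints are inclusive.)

Sort by right endpoint; whenever an interval is uncovered, place a point at its right end.
Sorted: [1,2] [6,7] [6,8] [6,9] [8,10] [12,13] [13,14] [14,15] [18,21] [21,22]
{[1,2]} hit by 2; {[6,7],[6,8],[6,9]} hit by 7; {[8,10]} hit by 10; {[12,13],[13,14]} hit by 13; {[14,15]} hit by 15; {[18,21],[21,22]} hit by 21.
Points: 2, 7, 10, 13, 15, 21 (6 total).

6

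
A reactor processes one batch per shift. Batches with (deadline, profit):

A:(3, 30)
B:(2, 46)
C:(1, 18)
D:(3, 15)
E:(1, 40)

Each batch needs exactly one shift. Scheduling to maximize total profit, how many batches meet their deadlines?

3

Take jobs in profit order; each goes to the latest open slot no later than its deadline.
By profit: B(d2,46), E(d1,40), A(d3,30), C(d1,18), D(d3,15)
B→slot 2; E→slot 1; A→slot 3; C skipped; D skipped.
3 of 5 scheduled.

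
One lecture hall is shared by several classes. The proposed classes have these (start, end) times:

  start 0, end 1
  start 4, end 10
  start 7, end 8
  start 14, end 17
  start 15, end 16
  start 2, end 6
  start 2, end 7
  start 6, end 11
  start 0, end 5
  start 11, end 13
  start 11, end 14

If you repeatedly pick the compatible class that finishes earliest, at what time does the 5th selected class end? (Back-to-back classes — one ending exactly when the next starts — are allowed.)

16

Greedy by earliest finish: after sorting by end time, pick each interval compatible with the last pick.
Sorted by end: (0,1)  (0,5)  (2,6)  (2,7)  (7,8)  (4,10)  (6,11)  (11,13)  (11,14)  (15,16)  (14,17)
take (0,1); take (2,6); take (7,8); skip (6,11); take (11,13); skip (11,14); take (15,16); skip (14,17).
Selected: (0,1) (2,6) (7,8) (11,13) (15,16)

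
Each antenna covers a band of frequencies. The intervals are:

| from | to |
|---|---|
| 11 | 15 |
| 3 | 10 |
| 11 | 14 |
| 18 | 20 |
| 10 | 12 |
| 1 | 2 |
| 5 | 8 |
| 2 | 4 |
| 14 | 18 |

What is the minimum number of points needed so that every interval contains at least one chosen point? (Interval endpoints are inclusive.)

4

By right end: [1,2]  [2,4]  [5,8]  [3,10]  [10,12]  [11,14]  [11,15]  [14,18]  [18,20]
[1,2] uncovered → point at 2; [5,8] uncovered → point at 8; [10,12] uncovered → point at 12; [14,18] uncovered → point at 18.
Points: 2, 8, 12, 18 (4 total).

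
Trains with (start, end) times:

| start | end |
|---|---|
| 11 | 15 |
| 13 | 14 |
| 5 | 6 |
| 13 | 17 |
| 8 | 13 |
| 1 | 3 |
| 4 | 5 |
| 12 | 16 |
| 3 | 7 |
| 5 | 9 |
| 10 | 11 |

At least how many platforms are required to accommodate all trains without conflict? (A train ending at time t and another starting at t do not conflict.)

4

The answer is the maximum number of intervals overlapping at any instant.
Events (time:±→running): 1:+→1 3:-→0 3:+→1 4:+→2 5:-→1 5:+→2 5:+→3 6:-→2 7:-→1 8:+→2 9:-→1 10:+→2 11:-→1 11:+→2 12:+→3 13:-→2 13:+→3 13:+→4 … peak 4.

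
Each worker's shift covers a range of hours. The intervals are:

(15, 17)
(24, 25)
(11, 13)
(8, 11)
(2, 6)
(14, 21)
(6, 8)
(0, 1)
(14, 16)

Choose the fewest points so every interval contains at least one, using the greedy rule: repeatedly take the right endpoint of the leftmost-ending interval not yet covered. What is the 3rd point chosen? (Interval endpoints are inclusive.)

11

Process intervals by earliest right end; each time one isn't hit yet, stab at its right endpoint.
Sorted: [0,1] [2,6] [6,8] [8,11] [11,13] [14,16] [15,17] [14,21] [24,25]
{[0,1]} hit by 1; {[2,6],[6,8]} hit by 6; {[8,11],[11,13]} hit by 11; {[14,16],[15,17],[14,21]} hit by 16; {[24,25]} hit by 25.
Points: 1, 6, 11, 16, 25 (5 total).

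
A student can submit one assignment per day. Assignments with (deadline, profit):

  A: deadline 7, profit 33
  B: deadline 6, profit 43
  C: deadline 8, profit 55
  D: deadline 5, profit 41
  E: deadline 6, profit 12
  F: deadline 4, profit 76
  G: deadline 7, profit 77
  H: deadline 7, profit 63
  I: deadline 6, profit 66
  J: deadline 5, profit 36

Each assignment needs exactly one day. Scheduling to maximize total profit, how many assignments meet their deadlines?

Take jobs in profit order; each goes to the latest open slot no later than its deadline.
By profit: G(d7,77), F(d4,76), I(d6,66), H(d7,63), C(d8,55), B(d6,43), D(d5,41), J(d5,36), A(d7,33), E(d6,12)
G→slot 7; F→slot 4; I→slot 6; H→slot 5; C→slot 8; B→slot 3; D→slot 2; J→slot 1; A skipped; E skipped.
8 of 10 scheduled.

8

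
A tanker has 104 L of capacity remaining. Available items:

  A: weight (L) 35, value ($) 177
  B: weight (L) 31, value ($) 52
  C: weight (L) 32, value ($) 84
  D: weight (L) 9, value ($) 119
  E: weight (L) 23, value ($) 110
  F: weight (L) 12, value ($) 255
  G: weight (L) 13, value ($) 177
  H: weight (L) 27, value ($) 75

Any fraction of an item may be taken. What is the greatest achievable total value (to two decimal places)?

871.33

Order: F (255/12=21.25) > G (177/13=13.62) > D (119/9=13.22) > A (177/35=5.06) > E (110/23=4.78) > H (75/27=2.78) > C (84/32=2.62) > B (52/31=1.68)
Fill: take F (12 @ 255) → take G (13 @ 177) → take D (9 @ 119) → take A (35 @ 177) → take E (23 @ 110) → take 12/27 of H → 33.33; 104/104 used.
Total value = 871.33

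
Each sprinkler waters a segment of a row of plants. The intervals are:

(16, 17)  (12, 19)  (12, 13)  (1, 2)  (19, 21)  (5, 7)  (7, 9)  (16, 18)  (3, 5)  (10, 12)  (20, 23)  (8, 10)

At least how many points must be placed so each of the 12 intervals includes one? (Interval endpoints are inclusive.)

6

Sort by right endpoint; whenever an interval is uncovered, place a point at its right end.
Sorted: [1,2] [3,5] [5,7] [7,9] [8,10] [10,12] [12,13] [16,17] [16,18] [12,19] [19,21] [20,23]
{[1,2]} hit by 2; {[3,5],[5,7]} hit by 5; {[7,9],[8,10]} hit by 9; {[10,12],[12,13]} hit by 12; {[16,17],[16,18],[12,19]} hit by 17; {[19,21],[20,23]} hit by 21.
Points: 2, 5, 9, 12, 17, 21 (6 total).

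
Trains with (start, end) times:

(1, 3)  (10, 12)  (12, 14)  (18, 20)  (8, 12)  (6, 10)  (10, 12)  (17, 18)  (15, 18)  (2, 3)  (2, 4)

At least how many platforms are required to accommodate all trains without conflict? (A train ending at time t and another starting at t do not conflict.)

3

Count concurrent intervals with a sweep; the peak is the room count.
starts: [1, 2, 2, 6, 8, 10, 10, 12, 15, 17, 18]
ends:   [3, 3, 4, 10, 12, 12, 12, 14, 18, 18, 20]
s1→1 s2→2 s2→3  — peak 3.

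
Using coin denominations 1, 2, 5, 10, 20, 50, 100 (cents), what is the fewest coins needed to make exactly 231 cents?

5

231 = 2×100 + 1×20 + 1×10 + 1×1
Total coins = 2 + 1 + 1 + 1 = 5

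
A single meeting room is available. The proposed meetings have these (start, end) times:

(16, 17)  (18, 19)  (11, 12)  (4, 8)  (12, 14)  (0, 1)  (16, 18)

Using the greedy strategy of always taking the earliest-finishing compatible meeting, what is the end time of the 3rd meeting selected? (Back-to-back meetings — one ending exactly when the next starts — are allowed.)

Sorted by end: (0,1)  (4,8)  (11,12)  (12,14)  (16,17)  (16,18)  (18,19)
take (0,1); take (4,8); take (11,12); take (12,14); take (16,17); take (18,19).
Selected: (0,1) (4,8) (11,12) (12,14) (16,17) (18,19)

12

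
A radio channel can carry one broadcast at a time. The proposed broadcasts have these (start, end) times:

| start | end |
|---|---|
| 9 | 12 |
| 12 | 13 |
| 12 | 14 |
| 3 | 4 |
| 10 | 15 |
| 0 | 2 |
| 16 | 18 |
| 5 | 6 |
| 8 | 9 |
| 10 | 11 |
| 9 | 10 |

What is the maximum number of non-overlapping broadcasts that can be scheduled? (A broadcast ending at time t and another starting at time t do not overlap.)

Order by finish time; keep every interval that doesn't clash with the previous kept one.
Sorted by end: (0,2)  (3,4)  (5,6)  (8,9)  (9,10)  (10,11)  (9,12)  (12,13)  (12,14)  (10,15)  (16,18)
take (0,2); take (3,4); take (5,6); take (8,9); take (9,10); take (10,11); take (12,13); skip (10,15); take (16,18).
Selected 8 broadcasts.

8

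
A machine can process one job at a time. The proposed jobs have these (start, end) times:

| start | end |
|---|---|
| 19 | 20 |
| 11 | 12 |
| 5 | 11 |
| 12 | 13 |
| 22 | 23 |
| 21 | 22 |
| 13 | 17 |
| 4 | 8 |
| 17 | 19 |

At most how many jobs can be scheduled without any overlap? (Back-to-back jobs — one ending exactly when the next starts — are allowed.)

Order by finish time; keep every interval that doesn't clash with the previous kept one.
By end time: (4,8), (5,11), (11,12), (12,13), (13,17), (17,19), (19,20), (21,22), (22,23).
Pick (4,8); next start ≥ 8 → (11,12); next start ≥ 12 → (12,13); next start ≥ 13 → (13,17); next start ≥ 17 → (17,19); next start ≥ 19 → (19,20); next start ≥ 20 → (21,22); next start ≥ 22 → (22,23).
Selected 8 jobs.

8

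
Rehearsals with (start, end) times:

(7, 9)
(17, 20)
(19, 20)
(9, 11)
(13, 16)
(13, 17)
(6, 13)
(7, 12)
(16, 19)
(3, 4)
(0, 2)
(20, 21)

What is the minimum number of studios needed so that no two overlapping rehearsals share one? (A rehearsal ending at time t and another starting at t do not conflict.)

Count concurrent intervals with a sweep; the peak is the room count.
Events (time:±→running): 0:+→1 2:-→0 3:+→1 4:-→0 6:+→1 7:+→2 7:+→3 … peak 3.

3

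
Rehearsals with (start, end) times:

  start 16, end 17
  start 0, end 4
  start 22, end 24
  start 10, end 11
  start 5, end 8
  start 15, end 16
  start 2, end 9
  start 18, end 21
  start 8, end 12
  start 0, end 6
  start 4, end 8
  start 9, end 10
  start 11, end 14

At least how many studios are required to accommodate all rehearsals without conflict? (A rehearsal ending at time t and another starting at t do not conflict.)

The answer is the maximum number of intervals overlapping at any instant.
Events (time:±→running): 0:+→1 0:+→2 2:+→3 4:-→2 4:+→3 5:+→4 … peak 4.

4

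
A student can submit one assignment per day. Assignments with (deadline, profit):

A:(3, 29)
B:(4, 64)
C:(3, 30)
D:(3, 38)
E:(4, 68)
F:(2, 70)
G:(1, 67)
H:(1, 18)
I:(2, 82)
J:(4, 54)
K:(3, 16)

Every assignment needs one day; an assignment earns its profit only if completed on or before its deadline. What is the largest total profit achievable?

Take jobs in profit order; each goes to the latest open slot no later than its deadline.
Profit order: I=82 F=70 E=68 G=67 B=64 J=54 D=38 C=30 A=29 H=18 K=16
Assign: I→slot 2, F→slot 1, E→slot 4, G skipped, B→slot 3, J skipped, D skipped, C skipped, A skipped, H skipped, K skipped.
Slots: [1:F] [2:I] [3:B] [4:E]
Profit = 70 + 82 + 64 + 68 = 284

284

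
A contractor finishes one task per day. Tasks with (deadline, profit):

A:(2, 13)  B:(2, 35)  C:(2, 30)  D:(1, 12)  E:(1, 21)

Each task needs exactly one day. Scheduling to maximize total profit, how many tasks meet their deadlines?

Sort by profit descending; place each in the latest free slot ≤ its deadline.
By profit: B(d2,35), C(d2,30), E(d1,21), A(d2,13), D(d1,12)
B→slot 2; C→slot 1; E skipped; A skipped; D skipped.
2 of 5 scheduled.

2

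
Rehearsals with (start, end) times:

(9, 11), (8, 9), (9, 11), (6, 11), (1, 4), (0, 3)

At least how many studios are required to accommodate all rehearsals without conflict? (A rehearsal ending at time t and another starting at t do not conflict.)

starts: [0, 1, 6, 8, 9, 9]
ends:   [3, 4, 9, 11, 11, 11]
s0→1 s1→2 e3→1 e4→0 s6→1 s8→2 e9→1 s9→2 s9→3  — peak 3.

3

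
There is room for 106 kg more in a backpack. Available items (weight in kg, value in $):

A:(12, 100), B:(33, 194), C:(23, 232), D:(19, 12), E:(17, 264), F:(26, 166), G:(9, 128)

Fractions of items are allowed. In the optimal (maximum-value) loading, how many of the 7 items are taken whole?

Order: E (264/17=15.53) > G (128/9=14.22) > C (232/23=10.09) > A (100/12=8.33) > F (166/26=6.38) > B (194/33=5.88) > D (12/19=0.63)
Fill: take E (17 @ 264) → take G (9 @ 128) → take C (23 @ 232) → take A (12 @ 100) → take F (26 @ 166) → take 19/33 of B → 111.70; 106/106 used.
5 item(s) taken whole; one partial (take 19/33 of B).

5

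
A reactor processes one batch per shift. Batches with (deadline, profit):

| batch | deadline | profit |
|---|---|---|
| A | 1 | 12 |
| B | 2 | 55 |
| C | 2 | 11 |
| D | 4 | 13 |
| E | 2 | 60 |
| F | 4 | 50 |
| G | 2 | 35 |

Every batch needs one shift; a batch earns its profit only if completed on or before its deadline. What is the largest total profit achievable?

Take jobs in profit order; each goes to the latest open slot no later than its deadline.
Profit order: E=60 B=55 F=50 G=35 D=13 A=12 C=11
Assign: E→slot 2, B→slot 1, F→slot 4, G skipped, D→slot 3, A skipped, C skipped.
Slots: [1:B] [2:E] [3:D] [4:F]
Profit = 55 + 60 + 13 + 50 = 178

178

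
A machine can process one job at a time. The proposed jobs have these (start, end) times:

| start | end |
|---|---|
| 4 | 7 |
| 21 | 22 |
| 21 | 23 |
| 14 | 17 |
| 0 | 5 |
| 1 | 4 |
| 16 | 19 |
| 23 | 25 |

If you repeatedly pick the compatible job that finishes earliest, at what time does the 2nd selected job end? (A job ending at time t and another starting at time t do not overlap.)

Sorted by end: (1,4)  (0,5)  (4,7)  (14,17)  (16,19)  (21,22)  (21,23)  (23,25)
take (1,4); take (4,7); take (14,17); take (21,22); take (23,25).
Selected: (1,4) (4,7) (14,17) (21,22) (23,25)

7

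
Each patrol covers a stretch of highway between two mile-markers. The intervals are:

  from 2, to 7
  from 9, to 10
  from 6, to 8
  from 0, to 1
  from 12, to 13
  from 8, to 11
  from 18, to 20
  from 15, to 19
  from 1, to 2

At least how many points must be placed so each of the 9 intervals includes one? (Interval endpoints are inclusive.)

5

Sorted: [0,1] [1,2] [2,7] [6,8] [9,10] [8,11] [12,13] [15,19] [18,20]
{[0,1],[1,2]} hit by 1; {[2,7],[6,8]} hit by 7; {[9,10],[8,11]} hit by 10; {[12,13]} hit by 13; {[15,19],[18,20]} hit by 19.
Points: 1, 7, 10, 13, 19 (5 total).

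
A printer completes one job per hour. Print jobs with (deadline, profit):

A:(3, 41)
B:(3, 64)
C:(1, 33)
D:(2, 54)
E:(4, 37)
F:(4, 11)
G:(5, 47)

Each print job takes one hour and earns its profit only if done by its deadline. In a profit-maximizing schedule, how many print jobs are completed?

5

Take jobs in profit order; each goes to the latest open slot no later than its deadline.
By profit: B(d3,64), D(d2,54), G(d5,47), A(d3,41), E(d4,37), C(d1,33), F(d4,11)
B→slot 3; D→slot 2; G→slot 5; A→slot 1; E→slot 4; C skipped; F skipped.
5 of 7 scheduled.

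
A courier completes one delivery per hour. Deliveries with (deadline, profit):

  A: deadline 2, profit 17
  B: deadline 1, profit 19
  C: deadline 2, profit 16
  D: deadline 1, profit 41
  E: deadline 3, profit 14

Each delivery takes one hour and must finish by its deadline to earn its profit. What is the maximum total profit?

72

Profit order: D=41 B=19 A=17 C=16 E=14
Assign: D→slot 1, B skipped, A→slot 2, C skipped, E→slot 3.
Slots: [1:D] [2:A] [3:E]
Profit = 41 + 17 + 14 = 72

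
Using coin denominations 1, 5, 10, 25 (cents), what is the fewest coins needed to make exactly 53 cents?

53 = 2×25 + 3×1
Total coins = 2 + 3 = 5

5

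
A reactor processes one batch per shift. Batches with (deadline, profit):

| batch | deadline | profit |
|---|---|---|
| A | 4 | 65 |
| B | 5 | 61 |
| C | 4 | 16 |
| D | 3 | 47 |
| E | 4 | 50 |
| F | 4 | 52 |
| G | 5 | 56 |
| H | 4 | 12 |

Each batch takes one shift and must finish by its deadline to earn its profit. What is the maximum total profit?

284

By profit: A(d4,65), B(d5,61), G(d5,56), F(d4,52), E(d4,50), D(d3,47), C(d4,16), H(d4,12)
A→slot 4; B→slot 5; G→slot 3; F→slot 2; E→slot 1; D skipped; C skipped; H skipped.
Profit = 50 + 52 + 56 + 65 + 61 = 284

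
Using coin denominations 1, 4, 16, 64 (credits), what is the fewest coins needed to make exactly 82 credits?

4

82 = 1×64 + 1×16 + 2×1
Total coins = 1 + 1 + 2 = 4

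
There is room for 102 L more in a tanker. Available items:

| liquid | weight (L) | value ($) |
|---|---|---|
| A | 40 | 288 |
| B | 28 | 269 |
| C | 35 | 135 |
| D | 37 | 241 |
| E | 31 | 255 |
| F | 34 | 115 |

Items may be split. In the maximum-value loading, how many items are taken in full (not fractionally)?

3

Greedy by value/weight ratio, highest first.
Order: B (269/28=9.61) > E (255/31=8.23) > A (288/40=7.20) > D (241/37=6.51) > C (135/35=3.86) > F (115/34=3.38)
Fill: take B (28 @ 269) → take E (31 @ 255) → take A (40 @ 288) → take 3/37 of D → 19.54; 102/102 used.
3 item(s) taken whole; one partial (take 3/37 of D).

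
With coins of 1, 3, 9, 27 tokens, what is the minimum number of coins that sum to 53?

53 − 1×27→26 − 2×9→8 − 2×3→2 − 2×1→0
Total coins = 1 + 2 + 2 + 2 = 7

7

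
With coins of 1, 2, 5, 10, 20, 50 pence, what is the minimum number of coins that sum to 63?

63 − 1×50→13 − 1×10→3 − 1×2→1 − 1×1→0
Total coins = 1 + 1 + 1 + 1 = 4

4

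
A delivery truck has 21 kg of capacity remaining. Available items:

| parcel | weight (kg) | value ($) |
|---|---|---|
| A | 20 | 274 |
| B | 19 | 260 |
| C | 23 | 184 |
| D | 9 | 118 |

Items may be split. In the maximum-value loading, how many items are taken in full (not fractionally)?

1

Greedy by value/weight ratio, highest first.
Order: A (274/20=13.70) > B (260/19=13.68) > D (118/9=13.11) > C (184/23=8.00)
Fill: take A (20 @ 274) → take 1/19 of B → 13.68; 21/21 used.
1 item(s) taken whole; one partial (take 1/19 of B).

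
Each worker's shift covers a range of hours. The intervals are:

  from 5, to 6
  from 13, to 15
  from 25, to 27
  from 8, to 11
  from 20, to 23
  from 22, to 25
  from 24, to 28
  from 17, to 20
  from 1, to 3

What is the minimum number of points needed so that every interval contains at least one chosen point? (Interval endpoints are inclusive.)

Sorted: [1,3] [5,6] [8,11] [13,15] [17,20] [20,23] [22,25] [25,27] [24,28]
{[1,3]} hit by 3; {[5,6]} hit by 6; {[8,11]} hit by 11; {[13,15]} hit by 15; {[17,20],[20,23]} hit by 20; {[22,25],[25,27],[24,28]} hit by 25.
Points: 3, 6, 11, 15, 20, 25 (6 total).

6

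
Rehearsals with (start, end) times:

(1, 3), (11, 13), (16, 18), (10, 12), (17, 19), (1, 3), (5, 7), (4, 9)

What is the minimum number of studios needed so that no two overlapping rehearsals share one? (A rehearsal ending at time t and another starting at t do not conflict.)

Count concurrent intervals with a sweep; the peak is the room count.
Events (time:±→running): 1:+→1 1:+→2 … peak 2.

2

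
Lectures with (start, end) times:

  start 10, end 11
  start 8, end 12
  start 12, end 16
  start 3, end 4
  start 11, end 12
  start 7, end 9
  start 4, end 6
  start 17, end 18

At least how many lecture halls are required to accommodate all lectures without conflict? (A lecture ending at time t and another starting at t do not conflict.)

2

Count concurrent intervals with a sweep; the peak is the room count.
starts: [3, 4, 7, 8, 10, 11, 12, 17]
ends:   [4, 6, 9, 11, 12, 12, 16, 18]
s3→1 e4→0 s4→1 e6→0 s7→1 s8→2  — peak 2.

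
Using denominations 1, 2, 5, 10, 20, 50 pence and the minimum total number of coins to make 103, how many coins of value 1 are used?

1

103 = 2×50 + 1×2 + 1×1
Count of 1: 1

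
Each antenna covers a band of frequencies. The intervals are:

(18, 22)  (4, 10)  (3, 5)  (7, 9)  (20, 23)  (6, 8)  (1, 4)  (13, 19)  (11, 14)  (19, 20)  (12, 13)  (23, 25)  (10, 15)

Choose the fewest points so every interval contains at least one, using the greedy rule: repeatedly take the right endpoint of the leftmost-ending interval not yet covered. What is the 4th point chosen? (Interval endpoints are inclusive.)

20

Sorted: [1,4] [3,5] [6,8] [7,9] [4,10] [12,13] [11,14] [10,15] [13,19] [19,20] [18,22] [20,23] [23,25]
{[1,4],[3,5]} hit by 4; {[6,8],[7,9],[4,10]} hit by 8; {[12,13],[11,14],[10,15],[13,19]} hit by 13; {[19,20],[18,22],[20,23]} hit by 20; {[23,25]} hit by 25.
Points: 4, 8, 13, 20, 25 (5 total).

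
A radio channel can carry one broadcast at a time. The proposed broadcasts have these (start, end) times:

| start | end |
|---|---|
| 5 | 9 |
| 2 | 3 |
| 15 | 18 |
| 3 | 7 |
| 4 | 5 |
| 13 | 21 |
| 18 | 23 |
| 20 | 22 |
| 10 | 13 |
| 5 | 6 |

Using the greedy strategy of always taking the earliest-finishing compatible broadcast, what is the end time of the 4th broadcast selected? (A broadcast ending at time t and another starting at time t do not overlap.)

13

Sort by end time and greedily take each interval whose start is ≥ the last chosen end.
Sorted by end: (2,3)  (4,5)  (5,6)  (3,7)  (5,9)  (10,13)  (15,18)  (13,21)  (20,22)  (18,23)
take (2,3); take (4,5); take (5,6); skip (3,7); skip (5,9); take (10,13); take (15,18); take (20,22).
Selected: (2,3) (4,5) (5,6) (10,13) (15,18) (20,22)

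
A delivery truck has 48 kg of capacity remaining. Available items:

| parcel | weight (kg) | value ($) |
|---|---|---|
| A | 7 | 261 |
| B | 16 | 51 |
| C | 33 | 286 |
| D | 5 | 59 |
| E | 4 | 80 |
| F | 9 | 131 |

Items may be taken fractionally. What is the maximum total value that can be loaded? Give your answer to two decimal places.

Ratios (sorted): A 37.29, E 20.00, F 14.56, D 11.80, C 8.67, B 3.19
take A (7 @ 261); take E (4 @ 80); take F (9 @ 131); take D (5 @ 59); take 23/33 of C → 199.33. Capacity used 48/48.
Total value = 730.33

730.33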